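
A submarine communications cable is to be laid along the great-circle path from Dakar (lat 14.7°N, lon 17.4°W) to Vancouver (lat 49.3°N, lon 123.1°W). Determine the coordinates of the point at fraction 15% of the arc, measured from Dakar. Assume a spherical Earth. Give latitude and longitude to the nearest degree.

≈ lat 25°N, lon 27°W

Write both endpoints as unit vectors p₁, p₂ with components (cos φ cos λ, cos φ sin λ, sin φ).
The central angle between the endpoints is δ = arccos(p₁·p₂) ≈ 1.549 rad (88.8°).
Interpolate at f = 0.15 with slerp weights a = sin((1−f)δ)/sin δ ≈ 0.968, b = sin(fδ)/sin δ ≈ 0.230.
p = a·p₁ + b·p₂ ≈ (0.812, -0.406, 0.420); φ = arcsin(p_z) ≈ 24.85°, λ = atan2(p_y, p_x) ≈ -26.57°.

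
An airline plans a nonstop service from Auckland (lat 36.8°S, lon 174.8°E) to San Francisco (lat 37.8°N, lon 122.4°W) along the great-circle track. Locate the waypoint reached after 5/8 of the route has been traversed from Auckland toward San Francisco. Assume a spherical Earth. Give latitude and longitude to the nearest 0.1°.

From cos δ = sin φ₁ sin φ₂ + cos φ₁ cos φ₂ cos Δλ, the central angle is δ ≈ 1.649 rad (94.5°).
Interpolate at f = 5/8 with slerp weights a = sin((1−f)δ)/sin δ ≈ 0.581, b = sin(fδ)/sin δ ≈ 0.860.
p = a·p₁ + b·p₂ ≈ (-0.828, -0.532, 0.179); φ = arcsin(p_z) ≈ 10.31°, λ = atan2(p_y, p_x) ≈ -147.29°.

≈ lat 10.3°N, lon 147.3°W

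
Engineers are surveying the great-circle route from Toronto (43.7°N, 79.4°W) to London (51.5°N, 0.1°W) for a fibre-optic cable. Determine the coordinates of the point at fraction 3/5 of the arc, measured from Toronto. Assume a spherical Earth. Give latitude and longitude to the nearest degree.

The haversine formula gives a central angle δ ≈ 0.897 rad (51.4°) between the endpoints.
Interpolate at f = 3/5 with slerp weights a = sin((1−f)δ)/sin δ ≈ 0.449, b = sin(fδ)/sin δ ≈ 0.656.
p = a·p₁ + b·p₂ ≈ (0.468, -0.320, 0.824); φ = arcsin(p_z) ≈ 55.46°, λ = atan2(p_y, p_x) ≈ -34.36°.

≈ (55°N, 34°W)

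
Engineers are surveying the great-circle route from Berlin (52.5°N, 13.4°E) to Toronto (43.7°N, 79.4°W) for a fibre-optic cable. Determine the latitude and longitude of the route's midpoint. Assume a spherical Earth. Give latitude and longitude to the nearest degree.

Convert each endpoint to a unit vector on the sphere (x = cos φ cos λ, y = cos φ sin λ, z = sin φ).
The central angle between the endpoints is δ = arccos(p₁·p₂) ≈ 1.016 rad (58.2°).
Interpolate at f = 1/2 with slerp weights a = sin((1−f)δ)/sin δ ≈ 0.572, b = sin(fδ)/sin δ ≈ 0.572.
p = a·p₁ + b·p₂ ≈ (0.415, -0.326, 0.849); φ = arcsin(p_z) ≈ 58.15°, λ = atan2(p_y, p_x) ≈ -38.15°.

≈ 58°N, 38°W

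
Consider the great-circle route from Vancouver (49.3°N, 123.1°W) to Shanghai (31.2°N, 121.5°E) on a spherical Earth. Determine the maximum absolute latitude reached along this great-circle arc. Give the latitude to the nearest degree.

≈ 59°N

The great circle lies in the plane with unit normal n̂ = (p₁ × p₂)/|p₁ × p₂|.
Here n̂_z ≈ -0.510; the vertex latitude is φ_max = arccos|n̂_z| ≈ 59.3°.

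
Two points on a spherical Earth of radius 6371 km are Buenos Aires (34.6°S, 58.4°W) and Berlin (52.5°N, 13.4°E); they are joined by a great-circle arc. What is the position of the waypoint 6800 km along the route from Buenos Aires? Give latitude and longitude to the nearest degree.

≈ 17°N, 25°W

Write both endpoints as unit vectors p₁, p₂ with components (cos φ cos λ, cos φ sin λ, sin φ).
The central angle between the endpoints is δ = arccos(p₁·p₂) ≈ 1.869 rad (107.1°). The total great-circle distance is δ·R ≈ 1.869 × 6371 ≈ 11909 km, so the target fraction is f = 6800/11909 ≈ 0.571.
Interpolate at f ≈ 0.571 with slerp weights a = sin((1−f)δ)/sin δ ≈ 0.752, b = sin(fδ)/sin δ ≈ 0.916.
p = a·p₁ + b·p₂ ≈ (0.867, -0.398, 0.300); φ = arcsin(p_z) ≈ 17.46°, λ = atan2(p_y, p_x) ≈ -24.65°.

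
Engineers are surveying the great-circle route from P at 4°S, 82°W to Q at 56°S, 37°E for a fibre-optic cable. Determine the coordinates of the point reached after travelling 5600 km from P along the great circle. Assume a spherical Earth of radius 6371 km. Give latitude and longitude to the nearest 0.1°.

≈ 45.2°S, 48.8°W

Write both endpoints as unit vectors p₁, p₂ with components (cos φ cos λ, cos φ sin λ, sin φ).
The central angle between the endpoints is δ = arccos(p₁·p₂) ≈ 1.785 rad (102.3°). The total great-circle distance is δ·R ≈ 1.785 × 6371 ≈ 11373 km, so the target fraction is f = 5600/11373 ≈ 0.492.
Interpolate at f ≈ 0.492 with slerp weights a = sin((1−f)δ)/sin δ ≈ 0.805, b = sin(fδ)/sin δ ≈ 0.788.
p = a·p₁ + b·p₂ ≈ (0.464, -0.530, -0.710); φ = arcsin(p_z) ≈ -45.20°, λ = atan2(p_y, p_x) ≈ -48.84°.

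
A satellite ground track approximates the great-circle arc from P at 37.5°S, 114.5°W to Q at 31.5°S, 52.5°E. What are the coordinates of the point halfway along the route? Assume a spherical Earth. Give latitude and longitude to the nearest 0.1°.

≈ 80.2°S, 13.5°W

Convert each endpoint to a unit vector on the sphere (x = cos φ cos λ, y = cos φ sin λ, z = sin φ).
The central angle between the endpoints is δ = arccos(p₁·p₂) ≈ 1.919 rad (109.9°).
Interpolate at f = 1/2 with slerp weights a = sin((1−f)δ)/sin δ ≈ 0.871, b = sin(fδ)/sin δ ≈ 0.871.
p = a·p₁ + b·p₂ ≈ (0.166, -0.040, -0.985); φ = arcsin(p_z) ≈ -80.20°, λ = atan2(p_y, p_x) ≈ -13.46°.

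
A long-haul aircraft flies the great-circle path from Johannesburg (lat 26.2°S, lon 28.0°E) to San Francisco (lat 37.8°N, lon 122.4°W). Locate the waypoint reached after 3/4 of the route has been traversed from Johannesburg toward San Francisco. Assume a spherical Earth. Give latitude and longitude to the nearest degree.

Convert each endpoint to a unit vector on the sphere (x = cos φ cos λ, y = cos φ sin λ, z = sin φ).
The central angle between the endpoints is δ = arccos(p₁·p₂) ≈ 2.662 rad (152.5°).
Interpolate at f = 3/4 with slerp weights a = sin((1−f)δ)/sin δ ≈ 1.337, b = sin(fδ)/sin δ ≈ 1.973.
p = a·p₁ + b·p₂ ≈ (0.224, -0.753, 0.619); φ = arcsin(p_z) ≈ 38.23°, λ = atan2(p_y, p_x) ≈ -73.42°.

≈ lat 38°N, lon 73°W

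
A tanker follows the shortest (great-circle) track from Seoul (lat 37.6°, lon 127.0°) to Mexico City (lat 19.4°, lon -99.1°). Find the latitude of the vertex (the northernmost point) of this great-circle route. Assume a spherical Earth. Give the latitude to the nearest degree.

≈ 55°

The great circle lies in the plane with unit normal n̂ = (p₁ × p₂)/|p₁ × p₂|.
Here n̂_z ≈ +0.567; the vertex latitude is φ_max = arccos|n̂_z| ≈ 55.4°.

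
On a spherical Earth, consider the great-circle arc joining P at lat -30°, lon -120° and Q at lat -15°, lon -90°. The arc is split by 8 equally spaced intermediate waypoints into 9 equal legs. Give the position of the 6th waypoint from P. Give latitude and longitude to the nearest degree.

≈ lat -21°, lon -99°

Convert each endpoint to a unit vector on the sphere (x = cos φ cos λ, y = cos φ sin λ, z = sin φ).
The central angle between the endpoints is δ = arccos(p₁·p₂) ≈ 0.547 rad (31.4°).
Interpolate at f = 6/9 with slerp weights a = sin((1−f)δ)/sin δ ≈ 0.349, b = sin(fδ)/sin δ ≈ 0.686.
p = a·p₁ + b·p₂ ≈ (-0.151, -0.924, -0.352); φ = arcsin(p_z) ≈ -20.60°, λ = atan2(p_y, p_x) ≈ -99.28°.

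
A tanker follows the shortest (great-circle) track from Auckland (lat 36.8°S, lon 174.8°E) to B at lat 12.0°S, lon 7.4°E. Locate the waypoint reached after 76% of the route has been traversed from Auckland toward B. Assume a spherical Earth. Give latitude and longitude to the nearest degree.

The haversine formula gives a central angle δ ≈ 2.265 rad (129.8°) between the endpoints.
Interpolate at f = 0.76 with slerp weights a = sin((1−f)δ)/sin δ ≈ 0.673, b = sin(fδ)/sin δ ≈ 1.286.
p = a·p₁ + b·p₂ ≈ (0.711, 0.211, -0.671); φ = arcsin(p_z) ≈ -42.12°, λ = atan2(p_y, p_x) ≈ 16.52°.

≈ lat 42°S, lon 17°E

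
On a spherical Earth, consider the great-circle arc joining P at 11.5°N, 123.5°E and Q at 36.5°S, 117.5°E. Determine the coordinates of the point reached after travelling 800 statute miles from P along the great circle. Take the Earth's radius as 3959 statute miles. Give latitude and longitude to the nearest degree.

≈ 0°N, 122°E

Convert each endpoint to a unit vector on the sphere (x = cos φ cos λ, y = cos φ sin λ, z = sin φ).
The central angle between the endpoints is δ = arccos(p₁·p₂) ≈ 0.844 rad (48.3°). The total great-circle distance is δ·R ≈ 0.844 × 3959 ≈ 3340 mi, so the target fraction is f = 800/3340 ≈ 0.240.
Interpolate at f ≈ 0.240 with slerp weights a = sin((1−f)δ)/sin δ ≈ 0.801, b = sin(fδ)/sin δ ≈ 0.269.
p = a·p₁ + b·p₂ ≈ (-0.533, 0.846, -0.000); φ = arcsin(p_z) ≈ -0.01°, λ = atan2(p_y, p_x) ≈ 122.21°.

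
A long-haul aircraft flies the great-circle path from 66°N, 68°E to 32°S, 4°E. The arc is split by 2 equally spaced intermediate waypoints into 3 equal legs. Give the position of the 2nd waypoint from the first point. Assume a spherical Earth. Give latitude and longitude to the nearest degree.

Write both endpoints as unit vectors p₁, p₂ with components (cos φ cos λ, cos φ sin λ, sin φ).
The central angle between the endpoints is δ = arccos(p₁·p₂) ≈ 1.910 rad (109.4°).
Interpolate at f = 2/3 with slerp weights a = sin((1−f)δ)/sin δ ≈ 0.631, b = sin(fδ)/sin δ ≈ 1.014.
p = a·p₁ + b·p₂ ≈ (0.954, 0.298, 0.039); φ = arcsin(p_z) ≈ 2.22°, λ = atan2(p_y, p_x) ≈ 17.34°.

≈ 2°N, 17°E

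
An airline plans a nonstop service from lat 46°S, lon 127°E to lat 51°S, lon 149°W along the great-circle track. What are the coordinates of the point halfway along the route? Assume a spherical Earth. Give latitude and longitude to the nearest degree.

Convert each endpoint to a unit vector on the sphere (x = cos φ cos λ, y = cos φ sin λ, z = sin φ).
The central angle between the endpoints is δ = arccos(p₁·p₂) ≈ 0.921 rad (52.8°).
Interpolate at f = 1/2 with slerp weights a = sin((1−f)δ)/sin δ ≈ 0.558, b = sin(fδ)/sin δ ≈ 0.558.
p = a·p₁ + b·p₂ ≈ (-0.534, 0.129, -0.835); φ = arcsin(p_z) ≈ -56.65°, λ = atan2(p_y, p_x) ≈ 166.46°.

≈ lat 57°S, lon 166°E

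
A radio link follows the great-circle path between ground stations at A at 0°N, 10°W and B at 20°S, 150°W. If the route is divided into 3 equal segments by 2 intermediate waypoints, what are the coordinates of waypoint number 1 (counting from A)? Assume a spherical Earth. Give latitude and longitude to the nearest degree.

Write both endpoints as unit vectors p₁, p₂ with components (cos φ cos λ, cos φ sin λ, sin φ).
The central angle between the endpoints is δ = arccos(p₁·p₂) ≈ 2.374 rad (136.0°).
Interpolate at f = 1/3 with slerp weights a = sin((1−f)δ)/sin δ ≈ 1.441, b = sin(fδ)/sin δ ≈ 1.025.
p = a·p₁ + b·p₂ ≈ (0.585, -0.732, -0.351); φ = arcsin(p_z) ≈ -20.52°, λ = atan2(p_y, p_x) ≈ -51.37°.

≈ 21°S, 51°W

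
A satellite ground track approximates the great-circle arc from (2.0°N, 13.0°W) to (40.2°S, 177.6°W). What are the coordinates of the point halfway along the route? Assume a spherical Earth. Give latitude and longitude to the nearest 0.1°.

≈ (61.5°S, 50.6°W)

Write both endpoints as unit vectors p₁, p₂ with components (cos φ cos λ, cos φ sin λ, sin φ).
The central angle between the endpoints is δ = arccos(p₁·p₂) ≈ 2.432 rad (139.3°).
Interpolate at f = 1/2 with slerp weights a = sin((1−f)δ)/sin δ ≈ 1.439, b = sin(fδ)/sin δ ≈ 1.439.
p = a·p₁ + b·p₂ ≈ (0.303, -0.369, -0.878); φ = arcsin(p_z) ≈ -61.45°, λ = atan2(p_y, p_x) ≈ -50.64°.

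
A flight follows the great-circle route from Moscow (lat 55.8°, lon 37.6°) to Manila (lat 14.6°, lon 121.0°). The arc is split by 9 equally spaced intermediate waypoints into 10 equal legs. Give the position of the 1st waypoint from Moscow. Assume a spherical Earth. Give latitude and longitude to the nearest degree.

≈ lat 55°, lon 51°

The haversine formula gives a central angle δ ≈ 1.296 rad (74.3°) between the endpoints.
Interpolate at f = 1/10 with slerp weights a = sin((1−f)δ)/sin δ ≈ 0.955, b = sin(fδ)/sin δ ≈ 0.134.
p = a·p₁ + b·p₂ ≈ (0.358, 0.439, 0.824); φ = arcsin(p_z) ≈ 55.48°, λ = atan2(p_y, p_x) ≈ 50.77°.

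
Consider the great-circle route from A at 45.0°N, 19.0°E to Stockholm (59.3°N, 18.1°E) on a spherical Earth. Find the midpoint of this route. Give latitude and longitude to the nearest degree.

From cos δ = sin φ₁ sin φ₂ + cos φ₁ cos φ₂ cos Δλ, the central angle is δ ≈ 0.250 rad (14.3°).
Interpolate at f = 1/2 with slerp weights a = sin((1−f)δ)/sin δ ≈ 0.504, b = sin(fδ)/sin δ ≈ 0.504.
p = a·p₁ + b·p₂ ≈ (0.581, 0.196, 0.790); φ = arcsin(p_z) ≈ 52.15°, λ = atan2(p_y, p_x) ≈ 18.62°.

≈ 52°N, 19°E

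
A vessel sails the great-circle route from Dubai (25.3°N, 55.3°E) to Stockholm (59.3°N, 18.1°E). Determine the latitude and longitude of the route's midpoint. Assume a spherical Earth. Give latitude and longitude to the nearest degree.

Convert each endpoint to a unit vector on the sphere (x = cos φ cos λ, y = cos φ sin λ, z = sin φ).
The central angle between the endpoints is δ = arccos(p₁·p₂) ≈ 0.745 rad (42.7°).
Interpolate at f = 1/2 with slerp weights a = sin((1−f)δ)/sin δ ≈ 0.537, b = sin(fδ)/sin δ ≈ 0.537.
p = a·p₁ + b·p₂ ≈ (0.537, 0.484, 0.691); φ = arcsin(p_z) ≈ 43.71°, λ = atan2(p_y, p_x) ≈ 42.05°.

≈ (44°N, 42°E)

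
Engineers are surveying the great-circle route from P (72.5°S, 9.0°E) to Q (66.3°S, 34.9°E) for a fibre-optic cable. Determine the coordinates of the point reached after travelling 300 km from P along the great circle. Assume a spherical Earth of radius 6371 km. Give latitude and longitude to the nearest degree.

≈ (71°S, 17°E)

Convert each endpoint to a unit vector on the sphere (x = cos φ cos λ, y = cos φ sin λ, z = sin φ).
The central angle between the endpoints is δ = arccos(p₁·p₂) ≈ 0.190 rad (10.9°). The total great-circle distance is δ·R ≈ 0.190 × 6371 ≈ 1210 km, so the target fraction is f = 300/1210 ≈ 0.248.
Interpolate at f ≈ 0.248 with slerp weights a = sin((1−f)δ)/sin δ ≈ 0.754, b = sin(fδ)/sin δ ≈ 0.249.
p = a·p₁ + b·p₂ ≈ (0.306, 0.093, -0.947); φ = arcsin(p_z) ≈ -71.34°, λ = atan2(p_y, p_x) ≈ 16.86°.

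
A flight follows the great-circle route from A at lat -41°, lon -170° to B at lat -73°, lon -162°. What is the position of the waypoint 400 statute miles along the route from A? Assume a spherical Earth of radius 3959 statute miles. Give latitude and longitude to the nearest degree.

≈ lat -47°, lon -169°

Convert each endpoint to a unit vector on the sphere (x = cos φ cos λ, y = cos φ sin λ, z = sin φ).
The central angle between the endpoints is δ = arccos(p₁·p₂) ≈ 0.563 rad (32.2°). The total great-circle distance is δ·R ≈ 0.563 × 3959 ≈ 2227 mi, so the target fraction is f = 400/2227 ≈ 0.180.
Interpolate at f ≈ 0.180 with slerp weights a = sin((1−f)δ)/sin δ ≈ 0.835, b = sin(fδ)/sin δ ≈ 0.189.
p = a·p₁ + b·p₂ ≈ (-0.673, -0.127, -0.729); φ = arcsin(p_z) ≈ -46.77°, λ = atan2(p_y, p_x) ≈ -169.36°.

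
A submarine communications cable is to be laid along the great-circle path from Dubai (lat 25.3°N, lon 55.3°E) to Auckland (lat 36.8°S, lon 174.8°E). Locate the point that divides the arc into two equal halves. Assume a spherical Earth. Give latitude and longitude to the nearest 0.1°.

≈ lat 11.2°S, lon 109.1°E

The haversine formula gives a central angle δ ≈ 2.230 rad (127.8°) between the endpoints.
Interpolate at f = 1/2 with slerp weights a = sin((1−f)δ)/sin δ ≈ 1.136, b = sin(fδ)/sin δ ≈ 1.136.
p = a·p₁ + b·p₂ ≈ (-0.321, 0.927, -0.195); φ = arcsin(p_z) ≈ -11.24°, λ = atan2(p_y, p_x) ≈ 109.12°.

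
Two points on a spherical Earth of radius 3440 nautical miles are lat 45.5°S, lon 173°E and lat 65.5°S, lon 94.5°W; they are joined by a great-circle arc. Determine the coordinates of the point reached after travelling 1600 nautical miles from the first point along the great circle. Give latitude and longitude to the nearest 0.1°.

The haversine formula gives a central angle δ ≈ 0.881 rad (50.5°) between the endpoints. The total great-circle distance is δ·R ≈ 0.881 × 3440 ≈ 3031 nmi, so the target fraction is f = 1600/3031 ≈ 0.528.
Interpolate at f ≈ 0.528 with slerp weights a = sin((1−f)δ)/sin δ ≈ 0.524, b = sin(fδ)/sin δ ≈ 0.581.
p = a·p₁ + b·p₂ ≈ (-0.383, -0.196, -0.903); φ = arcsin(p_z) ≈ -64.51°, λ = atan2(p_y, p_x) ≈ -152.96°.

≈ lat 64.5°S, lon 153.0°W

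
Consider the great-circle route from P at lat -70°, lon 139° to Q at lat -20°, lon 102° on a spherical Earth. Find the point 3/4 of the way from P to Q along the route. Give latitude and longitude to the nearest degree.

≈ lat -33°, lon 106°

From cos δ = sin φ₁ sin φ₂ + cos φ₁ cos φ₂ cos Δλ, the central angle is δ ≈ 0.954 rad (54.7°).
Interpolate at f = 3/4 with slerp weights a = sin((1−f)δ)/sin δ ≈ 0.290, b = sin(fδ)/sin δ ≈ 0.804.
p = a·p₁ + b·p₂ ≈ (-0.232, 0.804, -0.547); φ = arcsin(p_z) ≈ -33.18°, λ = atan2(p_y, p_x) ≈ 106.08°.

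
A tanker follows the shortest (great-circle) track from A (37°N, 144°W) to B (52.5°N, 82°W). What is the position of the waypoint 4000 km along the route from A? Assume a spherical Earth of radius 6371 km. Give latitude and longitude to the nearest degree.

≈ (52°N, 97°W)

Write both endpoints as unit vectors p₁, p₂ with components (cos φ cos λ, cos φ sin λ, sin φ).
The central angle between the endpoints is δ = arccos(p₁·p₂) ≈ 0.787 rad (45.1°). The total great-circle distance is δ·R ≈ 0.787 × 6371 ≈ 5016 km, so the target fraction is f = 4000/5016 ≈ 0.797.
Interpolate at f ≈ 0.797 with slerp weights a = sin((1−f)δ)/sin δ ≈ 0.224, b = sin(fδ)/sin δ ≈ 0.829.
p = a·p₁ + b·p₂ ≈ (-0.075, -0.605, 0.793); φ = arcsin(p_z) ≈ 52.44°, λ = atan2(p_y, p_x) ≈ -97.03°.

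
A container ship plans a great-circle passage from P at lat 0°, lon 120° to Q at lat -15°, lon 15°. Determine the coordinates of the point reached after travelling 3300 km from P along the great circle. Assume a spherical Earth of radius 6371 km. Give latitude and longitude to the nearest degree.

From cos δ = sin φ₁ sin φ₂ + cos φ₁ cos φ₂ cos Δλ, the central angle is δ ≈ 1.823 rad (104.5°). The total great-circle distance is δ·R ≈ 1.823 × 6371 ≈ 11617 km, so the target fraction is f = 3300/11617 ≈ 0.284.
Interpolate at f ≈ 0.284 with slerp weights a = sin((1−f)δ)/sin δ ≈ 0.997, b = sin(fδ)/sin δ ≈ 0.511.
p = a·p₁ + b·p₂ ≈ (-0.021, 0.991, -0.132); φ = arcsin(p_z) ≈ -7.61°, λ = atan2(p_y, p_x) ≈ 91.23°.

≈ lat -8°, lon 91°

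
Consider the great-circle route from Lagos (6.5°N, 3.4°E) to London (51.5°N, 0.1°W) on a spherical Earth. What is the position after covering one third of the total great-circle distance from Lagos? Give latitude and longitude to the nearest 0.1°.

From cos δ = sin φ₁ sin φ₂ + cos φ₁ cos φ₂ cos Δλ, the central angle is δ ≈ 0.787 rad (45.1°).
Interpolate at f = 1/3 with slerp weights a = sin((1−f)δ)/sin δ ≈ 0.707, b = sin(fδ)/sin δ ≈ 0.366.
p = a·p₁ + b·p₂ ≈ (0.929, 0.041, 0.367); φ = arcsin(p_z) ≈ 21.51°, λ = atan2(p_y, p_x) ≈ 2.54°.

≈ (21.5°N, 2.5°E)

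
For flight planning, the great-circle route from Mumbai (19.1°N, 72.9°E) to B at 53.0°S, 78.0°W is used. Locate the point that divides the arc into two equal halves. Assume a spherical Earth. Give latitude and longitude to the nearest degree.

≈ 43°S, 38°E

From cos δ = sin φ₁ sin φ₂ + cos φ₁ cos φ₂ cos Δλ, the central angle is δ ≈ 2.431 rad (139.3°).
Interpolate at f = 1/2 with slerp weights a = sin((1−f)δ)/sin δ ≈ 1.438, b = sin(fδ)/sin δ ≈ 1.438.
p = a·p₁ + b·p₂ ≈ (0.580, 0.452, -0.678); φ = arcsin(p_z) ≈ -42.68°, λ = atan2(p_y, p_x) ≈ 37.97°.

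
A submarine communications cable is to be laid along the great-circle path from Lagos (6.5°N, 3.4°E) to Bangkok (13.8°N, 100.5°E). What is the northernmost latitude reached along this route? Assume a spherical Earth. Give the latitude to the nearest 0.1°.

The great circle lies in the plane with unit normal n̂ = (p₁ × p₂)/|p₁ × p₂|.
Here n̂_z ≈ +0.962; the vertex latitude is φ_max = arccos|n̂_z| ≈ 15.9°.

≈ 15.9°N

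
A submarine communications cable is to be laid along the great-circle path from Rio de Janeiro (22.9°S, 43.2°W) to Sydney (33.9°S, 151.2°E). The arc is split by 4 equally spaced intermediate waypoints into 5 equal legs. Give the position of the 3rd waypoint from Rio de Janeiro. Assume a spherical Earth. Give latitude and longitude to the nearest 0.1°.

Write both endpoints as unit vectors p₁, p₂ with components (cos φ cos λ, cos φ sin λ, sin φ).
The central angle between the endpoints is δ = arccos(p₁·p₂) ≈ 2.122 rad (121.6°).
Interpolate at f = 3/5 with slerp weights a = sin((1−f)δ)/sin δ ≈ 0.881, b = sin(fδ)/sin δ ≈ 1.122.
p = a·p₁ + b·p₂ ≈ (-0.225, -0.107, -0.969); φ = arcsin(p_z) ≈ -75.60°, λ = atan2(p_y, p_x) ≈ -154.59°.

≈ (75.6°S, 154.6°W)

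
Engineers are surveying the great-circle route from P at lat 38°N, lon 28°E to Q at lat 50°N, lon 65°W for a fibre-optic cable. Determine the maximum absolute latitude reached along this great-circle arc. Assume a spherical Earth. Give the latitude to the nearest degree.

≈ 56°N

The great circle lies in the plane with unit normal n̂ = (p₁ × p₂)/|p₁ × p₂|.
Here n̂_z ≈ -0.565; the vertex latitude is φ_max = arccos|n̂_z| ≈ 55.6°.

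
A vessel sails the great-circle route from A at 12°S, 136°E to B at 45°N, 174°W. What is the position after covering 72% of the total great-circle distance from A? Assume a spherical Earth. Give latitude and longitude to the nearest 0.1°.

≈ 30.7°N, 167.5°E

From cos δ = sin φ₁ sin φ₂ + cos φ₁ cos φ₂ cos Δλ, the central angle is δ ≈ 1.269 rad (72.7°).
Interpolate at f = 0.72 with slerp weights a = sin((1−f)δ)/sin δ ≈ 0.364, b = sin(fδ)/sin δ ≈ 0.829.
p = a·p₁ + b·p₂ ≈ (-0.839, 0.186, 0.511); φ = arcsin(p_z) ≈ 30.70°, λ = atan2(p_y, p_x) ≈ 167.49°.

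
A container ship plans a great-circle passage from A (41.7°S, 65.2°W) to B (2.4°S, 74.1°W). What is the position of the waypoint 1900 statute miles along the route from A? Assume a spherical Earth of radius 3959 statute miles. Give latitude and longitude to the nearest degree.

Convert each endpoint to a unit vector on the sphere (x = cos φ cos λ, y = cos φ sin λ, z = sin φ).
The central angle between the endpoints is δ = arccos(p₁·p₂) ≈ 0.700 rad (40.1°). The total great-circle distance is δ·R ≈ 0.700 × 3959 ≈ 2771 mi, so the target fraction is f = 1900/2771 ≈ 0.686.
Interpolate at f ≈ 0.686 with slerp weights a = sin((1−f)δ)/sin δ ≈ 0.339, b = sin(fδ)/sin δ ≈ 0.717.
p = a·p₁ + b·p₂ ≈ (0.302, -0.918, -0.255); φ = arcsin(p_z) ≈ -14.80°, λ = atan2(p_y, p_x) ≈ -71.78°.

≈ (15°S, 72°W)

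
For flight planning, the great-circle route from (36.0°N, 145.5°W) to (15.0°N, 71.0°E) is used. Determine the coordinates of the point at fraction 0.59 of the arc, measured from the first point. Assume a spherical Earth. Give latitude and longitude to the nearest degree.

Write both endpoints as unit vectors p₁, p₂ with components (cos φ cos λ, cos φ sin λ, sin φ).
The central angle between the endpoints is δ = arccos(p₁·p₂) ≈ 2.067 rad (118.4°).
Interpolate at f = 0.59 with slerp weights a = sin((1−f)δ)/sin δ ≈ 0.852, b = sin(fδ)/sin δ ≈ 1.068.
p = a·p₁ + b·p₂ ≈ (-0.233, 0.585, 0.777); φ = arcsin(p_z) ≈ 51.02°, λ = atan2(p_y, p_x) ≈ 111.70°.

≈ (51°N, 112°E)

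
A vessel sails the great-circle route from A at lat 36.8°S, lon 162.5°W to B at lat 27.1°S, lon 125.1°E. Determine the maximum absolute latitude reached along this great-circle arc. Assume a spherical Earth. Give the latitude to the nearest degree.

≈ 39°S

The great circle lies in the plane with unit normal n̂ = (p₁ × p₂)/|p₁ × p₂|.
Here n̂_z ≈ -0.779; the vertex latitude is φ_max = arccos|n̂_z| ≈ 38.9°.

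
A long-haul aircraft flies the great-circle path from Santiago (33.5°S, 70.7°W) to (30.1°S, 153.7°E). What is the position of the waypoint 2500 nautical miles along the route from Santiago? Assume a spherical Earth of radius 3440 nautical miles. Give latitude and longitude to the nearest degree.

Convert each endpoint to a unit vector on the sphere (x = cos φ cos λ, y = cos φ sin λ, z = sin φ).
The central angle between the endpoints is δ = arccos(p₁·p₂) ≈ 1.812 rad (103.8°). The total great-circle distance is δ·R ≈ 1.812 × 3440 ≈ 6232 nmi, so the target fraction is f = 2500/6232 ≈ 0.401.
Interpolate at f ≈ 0.401 with slerp weights a = sin((1−f)δ)/sin δ ≈ 0.911, b = sin(fδ)/sin δ ≈ 0.684.
p = a·p₁ + b·p₂ ≈ (-0.280, -0.454, -0.846); φ = arcsin(p_z) ≈ -57.75°, λ = atan2(p_y, p_x) ≈ -121.61°.

≈ (58°S, 122°W)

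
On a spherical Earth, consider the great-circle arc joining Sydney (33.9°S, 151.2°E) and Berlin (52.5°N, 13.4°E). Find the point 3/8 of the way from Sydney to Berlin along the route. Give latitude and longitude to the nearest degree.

≈ 9°N, 116°E

From cos δ = sin φ₁ sin φ₂ + cos φ₁ cos φ₂ cos Δλ, the central angle is δ ≈ 2.527 rad (144.8°).
Interpolate at f = 3/8 with slerp weights a = sin((1−f)δ)/sin δ ≈ 1.733, b = sin(fδ)/sin δ ≈ 1.407.
p = a·p₁ + b·p₂ ≈ (-0.427, 0.892, 0.150); φ = arcsin(p_z) ≈ 8.62°, λ = atan2(p_y, p_x) ≈ 115.60°.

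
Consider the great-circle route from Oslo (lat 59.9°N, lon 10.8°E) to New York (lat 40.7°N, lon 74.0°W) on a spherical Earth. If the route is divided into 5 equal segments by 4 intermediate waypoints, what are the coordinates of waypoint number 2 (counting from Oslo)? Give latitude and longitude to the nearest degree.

≈ lat 60°N, lon 33°W

Write both endpoints as unit vectors p₁, p₂ with components (cos φ cos λ, cos φ sin λ, sin φ).
The central angle between the endpoints is δ = arccos(p₁·p₂) ≈ 0.929 rad (53.2°).
Interpolate at f = 2/5 with slerp weights a = sin((1−f)δ)/sin δ ≈ 0.660, b = sin(fδ)/sin δ ≈ 0.453.
p = a·p₁ + b·p₂ ≈ (0.420, -0.268, 0.867); φ = arcsin(p_z) ≈ 60.10°, λ = atan2(p_y, p_x) ≈ -32.57°.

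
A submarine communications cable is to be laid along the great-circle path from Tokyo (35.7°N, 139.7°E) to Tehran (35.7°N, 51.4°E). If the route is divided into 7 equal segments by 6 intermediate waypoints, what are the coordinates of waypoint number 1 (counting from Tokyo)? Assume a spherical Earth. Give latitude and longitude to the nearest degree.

Convert each endpoint to a unit vector on the sphere (x = cos φ cos λ, y = cos φ sin λ, z = sin φ).
The central angle between the endpoints is δ = arccos(p₁·p₂) ≈ 1.202 rad (68.9°).
Interpolate at f = 1/7 with slerp weights a = sin((1−f)δ)/sin δ ≈ 0.919, b = sin(fδ)/sin δ ≈ 0.183.
p = a·p₁ + b·p₂ ≈ (-0.477, 0.599, 0.643); φ = arcsin(p_z) ≈ 40.04°, λ = atan2(p_y, p_x) ≈ 128.50°.

≈ 40°N, 128°E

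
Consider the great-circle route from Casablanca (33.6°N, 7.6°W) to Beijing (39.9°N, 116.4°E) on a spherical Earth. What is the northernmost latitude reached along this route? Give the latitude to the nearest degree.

The great circle lies in the plane with unit normal n̂ = (p₁ × p₂)/|p₁ × p₂|.
Here n̂_z ≈ +0.530; the vertex latitude is φ_max = arccos|n̂_z| ≈ 58.0°.
Check via Clairaut: cos φ_max = |cos φ₁| · sin C = cos(33.6°)·sin(39.5°) ≈ 0.530, again giving ≈ 58.0°.

≈ 58°N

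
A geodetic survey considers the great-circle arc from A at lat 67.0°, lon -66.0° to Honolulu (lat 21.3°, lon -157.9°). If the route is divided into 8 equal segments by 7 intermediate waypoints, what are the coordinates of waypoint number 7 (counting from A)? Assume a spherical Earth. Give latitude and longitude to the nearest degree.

≈ lat 29°, lon -154°

From cos δ = sin φ₁ sin φ₂ + cos φ₁ cos φ₂ cos Δλ, the central angle is δ ≈ 1.243 rad (71.2°).
Interpolate at f = 7/8 with slerp weights a = sin((1−f)δ)/sin δ ≈ 0.163, b = sin(fδ)/sin δ ≈ 0.935.
p = a·p₁ + b·p₂ ≈ (-0.781, -0.386, 0.490); φ = arcsin(p_z) ≈ 29.35°, λ = atan2(p_y, p_x) ≈ -153.70°.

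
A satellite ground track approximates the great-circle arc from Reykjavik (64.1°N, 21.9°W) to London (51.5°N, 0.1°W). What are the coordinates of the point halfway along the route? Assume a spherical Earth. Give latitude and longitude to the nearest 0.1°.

Write both endpoints as unit vectors p₁, p₂ with components (cos φ cos λ, cos φ sin λ, sin φ).
The central angle between the endpoints is δ = arccos(p₁·p₂) ≈ 0.296 rad (17.0°).
Interpolate at f = 1/2 with slerp weights a = sin((1−f)δ)/sin δ ≈ 0.506, b = sin(fδ)/sin δ ≈ 0.506.
p = a·p₁ + b·p₂ ≈ (0.520, -0.083, 0.850); φ = arcsin(p_z) ≈ 58.25°, λ = atan2(p_y, p_x) ≈ -9.07°.

≈ 58.3°N, 9.1°W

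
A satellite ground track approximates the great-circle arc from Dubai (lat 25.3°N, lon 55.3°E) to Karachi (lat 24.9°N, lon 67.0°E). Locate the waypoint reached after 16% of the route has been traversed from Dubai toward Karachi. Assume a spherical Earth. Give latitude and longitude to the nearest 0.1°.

Write both endpoints as unit vectors p₁, p₂ with components (cos φ cos λ, cos φ sin λ, sin φ).
The central angle between the endpoints is δ = arccos(p₁·p₂) ≈ 0.185 rad (10.6°).
Interpolate at f = 0.16 with slerp weights a = sin((1−f)δ)/sin δ ≈ 0.841, b = sin(fδ)/sin δ ≈ 0.161.
p = a·p₁ + b·p₂ ≈ (0.490, 0.760, 0.427); φ = arcsin(p_z) ≈ 25.30°, λ = atan2(p_y, p_x) ≈ 57.18°.

≈ lat 25.3°N, lon 57.2°E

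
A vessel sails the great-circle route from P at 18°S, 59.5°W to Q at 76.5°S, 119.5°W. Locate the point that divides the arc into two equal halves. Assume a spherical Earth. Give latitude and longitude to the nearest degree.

From cos δ = sin φ₁ sin φ₂ + cos φ₁ cos φ₂ cos Δλ, the central angle is δ ≈ 1.147 rad (65.7°).
Interpolate at f = 1/2 with slerp weights a = sin((1−f)δ)/sin δ ≈ 0.595, b = sin(fδ)/sin δ ≈ 0.595.
p = a·p₁ + b·p₂ ≈ (0.219, -0.609, -0.763); φ = arcsin(p_z) ≈ -49.70°, λ = atan2(p_y, p_x) ≈ -70.22°.

≈ 50°S, 70°W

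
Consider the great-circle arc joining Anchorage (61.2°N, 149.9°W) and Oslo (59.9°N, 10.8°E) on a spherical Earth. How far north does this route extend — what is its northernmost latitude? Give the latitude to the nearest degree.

The great circle lies in the plane with unit normal n̂ = (p₁ × p₂)/|p₁ × p₂|.
Here n̂_z ≈ +0.094; the vertex latitude is φ_max = arccos|n̂_z| ≈ 84.6°.
Check via Clairaut: cos φ_max = |cos φ₁| · sin C = cos(61.2°)·sin(11.3°) ≈ 0.094, again giving ≈ 84.6°.

≈ 85°N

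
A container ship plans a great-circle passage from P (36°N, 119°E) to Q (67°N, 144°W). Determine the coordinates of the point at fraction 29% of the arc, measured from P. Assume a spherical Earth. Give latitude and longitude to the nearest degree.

The haversine formula gives a central angle δ ≈ 1.044 rad (59.8°) between the endpoints.
Interpolate at f = 0.29 with slerp weights a = sin((1−f)δ)/sin δ ≈ 0.781, b = sin(fδ)/sin δ ≈ 0.345.
p = a·p₁ + b·p₂ ≈ (-0.415, 0.473, 0.777); φ = arcsin(p_z) ≈ 50.96°, λ = atan2(p_y, p_x) ≈ 131.26°.

≈ (51°N, 131°E)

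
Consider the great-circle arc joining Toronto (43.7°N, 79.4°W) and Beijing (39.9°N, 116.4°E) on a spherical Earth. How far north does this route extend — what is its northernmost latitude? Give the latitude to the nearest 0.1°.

≈ 81.3°N

The great circle lies in the plane with unit normal n̂ = (p₁ × p₂)/|p₁ × p₂|.
Here n̂_z ≈ -0.152; the vertex latitude is φ_max = arccos|n̂_z| ≈ 81.3°.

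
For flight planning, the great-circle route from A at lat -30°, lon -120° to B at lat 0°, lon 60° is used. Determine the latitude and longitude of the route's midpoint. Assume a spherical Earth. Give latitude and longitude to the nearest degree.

From cos δ = sin φ₁ sin φ₂ + cos φ₁ cos φ₂ cos Δλ, the central angle is δ ≈ 2.618 rad (150.0°).
Interpolate at f = 1/2 with slerp weights a = sin((1−f)δ)/sin δ ≈ 1.932, b = sin(fδ)/sin δ ≈ 1.932.
p = a·p₁ + b·p₂ ≈ (0.129, 0.224, -0.966); φ = arcsin(p_z) ≈ -75.00°, λ = atan2(p_y, p_x) ≈ 60.00°.

≈ lat -75°, lon 60°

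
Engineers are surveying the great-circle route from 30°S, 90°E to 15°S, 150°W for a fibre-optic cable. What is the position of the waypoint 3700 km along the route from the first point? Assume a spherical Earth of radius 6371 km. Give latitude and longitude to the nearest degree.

Convert each endpoint to a unit vector on the sphere (x = cos φ cos λ, y = cos φ sin λ, z = sin φ).
The central angle between the endpoints is δ = arccos(p₁·p₂) ≈ 1.864 rad (106.8°). The total great-circle distance is δ·R ≈ 1.864 × 6371 ≈ 11874 km, so the target fraction is f = 3700/11874 ≈ 0.312.
Interpolate at f ≈ 0.312 with slerp weights a = sin((1−f)δ)/sin δ ≈ 1.002, b = sin(fδ)/sin δ ≈ 0.573.
p = a·p₁ + b·p₂ ≈ (-0.479, 0.591, -0.649); φ = arcsin(p_z) ≈ -40.48°, λ = atan2(p_y, p_x) ≈ 129.07°.

≈ 40°S, 129°E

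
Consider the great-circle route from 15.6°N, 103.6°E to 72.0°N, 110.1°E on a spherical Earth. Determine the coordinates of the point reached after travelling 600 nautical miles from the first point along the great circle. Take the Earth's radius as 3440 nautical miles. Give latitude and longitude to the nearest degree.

Write both endpoints as unit vectors p₁, p₂ with components (cos φ cos λ, cos φ sin λ, sin φ).
The central angle between the endpoints is δ = arccos(p₁·p₂) ≈ 0.987 rad (56.5°). The total great-circle distance is δ·R ≈ 0.987 × 3440 ≈ 3394 nmi, so the target fraction is f = 600/3394 ≈ 0.177.
Interpolate at f ≈ 0.177 with slerp weights a = sin((1−f)δ)/sin δ ≈ 0.870, b = sin(fδ)/sin δ ≈ 0.208.
p = a·p₁ + b·p₂ ≈ (-0.219, 0.875, 0.432); φ = arcsin(p_z) ≈ 25.58°, λ = atan2(p_y, p_x) ≈ 104.06°.

≈ 26°N, 104°E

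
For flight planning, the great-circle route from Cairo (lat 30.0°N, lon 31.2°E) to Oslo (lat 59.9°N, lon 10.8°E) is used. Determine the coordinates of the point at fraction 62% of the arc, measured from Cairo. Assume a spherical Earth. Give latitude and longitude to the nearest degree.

≈ lat 49°N, lon 21°E

Write both endpoints as unit vectors p₁, p₂ with components (cos φ cos λ, cos φ sin λ, sin φ).
The central angle between the endpoints is δ = arccos(p₁·p₂) ≈ 0.574 rad (32.9°).
Interpolate at f = 0.62 with slerp weights a = sin((1−f)δ)/sin δ ≈ 0.399, b = sin(fδ)/sin δ ≈ 0.642.
p = a·p₁ + b·p₂ ≈ (0.611, 0.239, 0.754); φ = arcsin(p_z) ≈ 48.97°, λ = atan2(p_y, p_x) ≈ 21.36°.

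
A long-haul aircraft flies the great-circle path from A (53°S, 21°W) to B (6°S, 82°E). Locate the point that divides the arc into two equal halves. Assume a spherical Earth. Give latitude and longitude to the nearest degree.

The haversine formula gives a central angle δ ≈ 1.622 rad (92.9°) between the endpoints.
Interpolate at f = 1/2 with slerp weights a = sin((1−f)δ)/sin δ ≈ 0.726, b = sin(fδ)/sin δ ≈ 0.726.
p = a·p₁ + b·p₂ ≈ (0.508, 0.558, -0.656); φ = arcsin(p_z) ≈ -40.97°, λ = atan2(p_y, p_x) ≈ 47.69°.

≈ (41°S, 48°E)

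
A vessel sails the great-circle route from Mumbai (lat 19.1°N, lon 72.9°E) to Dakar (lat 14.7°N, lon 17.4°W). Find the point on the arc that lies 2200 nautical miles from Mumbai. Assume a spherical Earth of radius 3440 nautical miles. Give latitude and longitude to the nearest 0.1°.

≈ lat 23.5°N, lon 33.7°E

The haversine formula gives a central angle δ ≈ 1.492 rad (85.5°) between the endpoints. The total great-circle distance is δ·R ≈ 1.492 × 3440 ≈ 5134 nmi, so the target fraction is f = 2200/5134 ≈ 0.429.
Interpolate at f ≈ 0.429 with slerp weights a = sin((1−f)δ)/sin δ ≈ 0.756, b = sin(fδ)/sin δ ≈ 0.599.
p = a·p₁ + b·p₂ ≈ (0.762, 0.509, 0.399); φ = arcsin(p_z) ≈ 23.52°, λ = atan2(p_y, p_x) ≈ 33.74°.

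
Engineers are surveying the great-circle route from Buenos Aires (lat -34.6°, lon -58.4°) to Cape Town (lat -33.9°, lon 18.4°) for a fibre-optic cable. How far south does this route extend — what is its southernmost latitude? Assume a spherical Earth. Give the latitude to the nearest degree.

The great circle lies in the plane with unit normal n̂ = (p₁ × p₂)/|p₁ × p₂|.
Here n̂_z ≈ +0.755; the vertex latitude is φ_max = arccos|n̂_z| ≈ 41.0°.
Check via Clairaut: cos φ_max = |cos φ₁| · sin C = cos(34.6°)·sin(113.5°) ≈ 0.755, again giving ≈ 41.0°.

≈ -41°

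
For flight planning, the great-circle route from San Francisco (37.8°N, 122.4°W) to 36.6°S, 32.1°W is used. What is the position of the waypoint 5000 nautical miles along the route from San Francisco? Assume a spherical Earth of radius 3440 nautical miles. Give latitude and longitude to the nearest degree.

From cos δ = sin φ₁ sin φ₂ + cos φ₁ cos φ₂ cos Δλ, the central angle is δ ≈ 1.948 rad (111.6°). The total great-circle distance is δ·R ≈ 1.948 × 3440 ≈ 6703 nmi, so the target fraction is f = 5000/6703 ≈ 0.746.
Interpolate at f ≈ 0.746 with slerp weights a = sin((1−f)δ)/sin δ ≈ 0.511, b = sin(fδ)/sin δ ≈ 1.068.
p = a·p₁ + b·p₂ ≈ (0.510, -0.797, -0.324); φ = arcsin(p_z) ≈ -18.89°, λ = atan2(p_y, p_x) ≈ -57.36°.

≈ 19°S, 57°W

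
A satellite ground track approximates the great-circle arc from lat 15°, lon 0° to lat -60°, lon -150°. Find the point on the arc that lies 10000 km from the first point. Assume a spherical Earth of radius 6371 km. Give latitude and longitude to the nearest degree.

The haversine formula gives a central angle δ ≈ 2.268 rad (130.0°) between the endpoints. The total great-circle distance is δ·R ≈ 2.268 × 6371 ≈ 14452 km, so the target fraction is f = 10000/14452 ≈ 0.692.
Interpolate at f ≈ 0.692 with slerp weights a = sin((1−f)δ)/sin δ ≈ 0.839, b = sin(fδ)/sin δ ≈ 1.305.
p = a·p₁ + b·p₂ ≈ (0.246, -0.326, -0.913); φ = arcsin(p_z) ≈ -65.89°, λ = atan2(p_y, p_x) ≈ -53.00°.

≈ lat -66°, lon -53°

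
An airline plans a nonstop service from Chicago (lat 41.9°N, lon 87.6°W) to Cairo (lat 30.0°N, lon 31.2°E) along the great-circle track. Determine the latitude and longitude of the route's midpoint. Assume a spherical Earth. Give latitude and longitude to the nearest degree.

From cos δ = sin φ₁ sin φ₂ + cos φ₁ cos φ₂ cos Δλ, the central angle is δ ≈ 1.547 rad (88.7°).
Interpolate at f = 1/2 with slerp weights a = sin((1−f)δ)/sin δ ≈ 0.699, b = sin(fδ)/sin δ ≈ 0.699.
p = a·p₁ + b·p₂ ≈ (0.540, -0.206, 0.816); φ = arcsin(p_z) ≈ 54.72°, λ = atan2(p_y, p_x) ≈ -20.92°.

≈ lat 55°N, lon 21°W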